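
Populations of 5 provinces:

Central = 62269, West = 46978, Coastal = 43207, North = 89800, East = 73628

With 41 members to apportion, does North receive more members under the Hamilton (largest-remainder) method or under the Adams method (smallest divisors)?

Hamilton

Hamilton: Central 8, West 6, Coastal 6, North 12, East 9.
Adams: Central 8, West 6, Coastal 6, North 11, East 10.
North gets 12 under Hamilton and 11 under Adams.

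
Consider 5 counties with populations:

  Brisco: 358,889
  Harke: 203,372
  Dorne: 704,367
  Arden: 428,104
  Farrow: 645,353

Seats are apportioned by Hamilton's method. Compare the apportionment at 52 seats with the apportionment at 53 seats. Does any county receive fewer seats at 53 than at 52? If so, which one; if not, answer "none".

Harke

At 52 seats: Brisco 8, Harke 5, Dorne 16, Arden 9, Farrow 14.
At 53 seats: Brisco 8, Harke 4, Dorne 16, Arden 10, Farrow 15.
Harke drops from 5 to 4.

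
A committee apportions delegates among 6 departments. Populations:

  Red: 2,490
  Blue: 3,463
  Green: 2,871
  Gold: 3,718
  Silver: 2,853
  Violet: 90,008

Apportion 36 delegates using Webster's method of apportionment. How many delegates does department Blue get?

1

Standard divisor 105403/36 ≈ 2927.861; standard quotas: Red 0.850, Blue 1.183, Green 0.981, Gold 1.270, Silver 0.974, Violet 30.742.
Rounding to the nearest integer gives Red 1, Blue 1, Green 1, Gold 1, Silver 1, Violet 31 — total 36, matching the house size, so no adjustment is needed.
Blue receives 1.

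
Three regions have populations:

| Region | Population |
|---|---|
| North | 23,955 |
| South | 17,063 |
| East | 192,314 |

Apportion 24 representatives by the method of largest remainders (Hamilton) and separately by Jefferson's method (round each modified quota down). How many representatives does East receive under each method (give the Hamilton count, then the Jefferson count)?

Hamilton: North 2, South 2, East 20.
Jefferson: North 2, South 1, East 21.
East gets 20 under Hamilton and 21 under Jefferson.

20 and 21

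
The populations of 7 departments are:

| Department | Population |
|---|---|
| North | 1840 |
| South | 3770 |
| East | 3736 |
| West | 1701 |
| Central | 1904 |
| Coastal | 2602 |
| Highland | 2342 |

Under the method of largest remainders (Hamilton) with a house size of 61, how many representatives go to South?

13

Standard divisor: 17895 ÷ 61 ≈ 293.361.
Standard quotas: North 6.272, South 12.851, East 12.735, West 5.798, Central 6.490, Coastal 8.870, Highland 7.983.
Lower quotas: North 6, South 12, East 12, West 5, Central 6, Coastal 8, Highland 7 (sum 56, leaving 5 seats).
Remainders in descending order: Highland 0.983, Coastal 0.870, South 0.851, West 0.798, East 0.735, Central 0.490, North 0.272.
Largest remainders: Highland, Coastal, South, West, East receive the extra seats.
South receives 13.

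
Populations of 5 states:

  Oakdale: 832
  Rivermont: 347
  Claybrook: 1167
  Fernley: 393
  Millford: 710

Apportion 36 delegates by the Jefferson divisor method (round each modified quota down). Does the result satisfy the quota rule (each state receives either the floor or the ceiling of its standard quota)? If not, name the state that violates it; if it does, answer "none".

Standard quotas: Oakdale 8.684, Rivermont 3.622, Claybrook 12.181, Fernley 4.102, Millford 7.411.
Jefferson allocation: Oakdale 9, Rivermont 3, Claybrook 13, Fernley 4, Millford 7.
Every allocation lies between the lower and upper quota.

none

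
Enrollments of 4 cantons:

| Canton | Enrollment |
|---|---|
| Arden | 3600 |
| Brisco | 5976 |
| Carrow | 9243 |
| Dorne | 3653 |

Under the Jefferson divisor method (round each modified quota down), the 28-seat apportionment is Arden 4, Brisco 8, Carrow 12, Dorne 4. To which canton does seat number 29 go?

Priority for the next seat is population ÷ (current seats + 1).
Priorities: Arden 720.000, Brisco 664.000, Carrow 711.000, Dorne 730.600.
Highest priority: Dorne.

Dorne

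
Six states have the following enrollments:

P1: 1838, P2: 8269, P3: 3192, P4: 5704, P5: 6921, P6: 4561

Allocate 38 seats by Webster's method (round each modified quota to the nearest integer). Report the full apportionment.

P1: 2; P2: 10; P3: 4; P4: 7; P5: 9; P6: 6

Standard divisor 30485/38 ≈ 802.237; standard quotas: P1 2.291, P2 10.307, P3 3.979, P4 7.110, P5 8.627, P6 5.685.
Rounding to the nearest integer gives P1 2, P2 10, P3 4, P4 7, P5 9, P6 6 — total 38, matching the house size, so no adjustment is needed.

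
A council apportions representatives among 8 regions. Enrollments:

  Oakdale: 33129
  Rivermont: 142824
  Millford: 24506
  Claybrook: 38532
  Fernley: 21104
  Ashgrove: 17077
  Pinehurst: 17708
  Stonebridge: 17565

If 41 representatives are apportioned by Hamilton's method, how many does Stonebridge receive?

2

Total 312445; standard divisor 312445/41 ≈ 7620.61.
Standard quotas: Oakdale 4.3473, Rivermont 18.7418, Millford 3.2158, Claybrook 5.0563, Fernley 2.7693, Ashgrove 2.2409, Pinehurst 2.3237, Stonebridge 2.3049.
Lower quotas: Oakdale 4, Rivermont 18, Millford 3, Claybrook 5, Fernley 2, Ashgrove 2, Pinehurst 2, Stonebridge 2 (sum 38, leaving 3 seats).
Remainders in descending order: Fernley 0.7693, Rivermont 0.7418, Oakdale 0.3473, Pinehurst 0.3237, Stonebridge 0.3049, Ashgrove 0.2409, Millford 0.2158, Claybrook 0.0563.
The surplus seats go to Fernley, Rivermont, Oakdale.
Stonebridge receives 2.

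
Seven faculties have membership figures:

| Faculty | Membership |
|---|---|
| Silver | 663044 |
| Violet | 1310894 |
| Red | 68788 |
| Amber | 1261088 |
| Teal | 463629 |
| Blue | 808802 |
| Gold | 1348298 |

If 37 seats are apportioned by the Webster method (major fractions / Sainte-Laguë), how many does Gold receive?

9

Standard divisor 5924543/37 ≈ 160122.784; standard quotas: Silver 4.141, Violet 8.187, Red 0.430, Amber 7.876, Teal 2.895, Blue 5.051, Gold 8.420.
Rounding to the nearest integer gives 4, 8, 0, 8, 3, 5, 8 = 36 seats, so the divisor must be adjusted.
With modified divisor 156400: modified quotas Silver 4.239, Violet 8.382, Red 0.440, Amber 8.063, Teal 2.964, Blue 5.171, Gold 8.621.
Rounding to the nearest integer: Silver 4, Violet 8, Red 0, Amber 8, Teal 3, Blue 5, Gold 9 (total 37).
Gold receives 9.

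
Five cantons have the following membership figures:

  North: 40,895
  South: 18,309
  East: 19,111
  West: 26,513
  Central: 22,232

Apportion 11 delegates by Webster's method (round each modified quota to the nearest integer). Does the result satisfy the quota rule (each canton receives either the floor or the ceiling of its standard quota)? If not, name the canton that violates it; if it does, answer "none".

Standard quotas: North 3.540, South 1.585, East 1.655, West 2.295, Central 1.925.
Webster allocation: North 3, South 2, East 2, West 2, Central 2.
Every allocation lies between the lower and upper quota.

none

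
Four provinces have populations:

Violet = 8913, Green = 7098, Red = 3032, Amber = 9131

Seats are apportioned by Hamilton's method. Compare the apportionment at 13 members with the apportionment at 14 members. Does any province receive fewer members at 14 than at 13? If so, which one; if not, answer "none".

Red

At 13 seats: Violet 4, Green 3, Red 2, Amber 4.
At 14 seats: Violet 4, Green 4, Red 1, Amber 5.
Red drops from 2 to 1.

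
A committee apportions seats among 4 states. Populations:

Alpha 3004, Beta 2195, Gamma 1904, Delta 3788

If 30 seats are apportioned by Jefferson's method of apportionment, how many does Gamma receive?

Standard divisor 10891/30 ≈ 363.033; standard quotas: Alpha 8.275, Beta 6.046, Gamma 5.245, Delta 10.434.
Rounding down gives 8, 6, 5, 10 = 29 seats, so the divisor must be adjusted.
With modified divisor 340: modified quotas Alpha 8.835, Beta 6.456, Gamma 5.600, Delta 11.141.
Rounding down: Alpha 8, Beta 6, Gamma 5, Delta 11 (total 30).
Gamma receives 5.

5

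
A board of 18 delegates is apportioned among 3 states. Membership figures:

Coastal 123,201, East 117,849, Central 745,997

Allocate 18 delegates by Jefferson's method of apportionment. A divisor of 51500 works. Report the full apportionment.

Coastal 2, East 2, Central 14

With modified divisor 51500: modified quotas Coastal 2.392, East 2.288, Central 14.485.
Rounding down: Coastal 2, East 2, Central 14 (total 18).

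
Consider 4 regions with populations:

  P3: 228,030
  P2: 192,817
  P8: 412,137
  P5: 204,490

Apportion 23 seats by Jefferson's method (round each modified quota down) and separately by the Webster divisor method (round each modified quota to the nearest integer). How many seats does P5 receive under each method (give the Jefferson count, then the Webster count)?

4 and 5

Jefferson: P3 5, P2 4, P8 10, P5 4.
Webster: P3 5, P2 4, P8 9, P5 5.
P5 gets 4 under Jefferson and 5 under Webster.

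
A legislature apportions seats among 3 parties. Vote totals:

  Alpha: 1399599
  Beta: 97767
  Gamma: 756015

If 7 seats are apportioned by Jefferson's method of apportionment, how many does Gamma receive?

2

Standard divisor 2253381/7 ≈ 321911.571; standard quotas: Alpha 4.348, Beta 0.304, Gamma 2.349.
Rounding down gives 4, 0, 2 = 6 seats, so the divisor must be adjusted.
With modified divisor 266000: modified quotas Alpha 5.262, Beta 0.368, Gamma 2.842.
Rounding down: Alpha 5, Beta 0, Gamma 2 (total 7).
Gamma receives 2.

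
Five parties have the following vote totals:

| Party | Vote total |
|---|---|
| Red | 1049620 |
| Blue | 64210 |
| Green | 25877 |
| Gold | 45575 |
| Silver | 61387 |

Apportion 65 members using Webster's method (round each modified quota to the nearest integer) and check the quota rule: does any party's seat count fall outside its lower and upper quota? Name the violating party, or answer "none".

Standard quotas: Red 54.726, Blue 3.348, Green 1.349, Gold 2.376, Silver 3.201.
Webster allocation: Red 56, Blue 3, Green 1, Gold 2, Silver 3.
Red has quota 54.726 (lower 54, upper 55) but receives 56 — outside the quota interval.

Red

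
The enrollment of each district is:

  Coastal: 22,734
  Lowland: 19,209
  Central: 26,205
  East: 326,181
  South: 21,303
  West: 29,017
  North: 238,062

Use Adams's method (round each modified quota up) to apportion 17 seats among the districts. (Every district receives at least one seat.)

Standard divisor 682711/17 ≈ 40159.471; standard quotas: Coastal 0.566, Lowland 0.478, Central 0.653, East 8.122, South 0.530, West 0.723, North 5.928.
Rounding up gives 1, 1, 1, 9, 1, 1, 6 = 20 seats, so the divisor must be adjusted.
With modified divisor 51000: modified quotas Coastal 0.446, Lowland 0.377, Central 0.514, East 6.396, South 0.418, West 0.569, North 4.668.
Rounding up: Coastal 1, Lowland 1, Central 1, East 7, South 1, West 1, North 5 (total 17).

Coastal 1, Lowland 1, Central 1, East 7, South 1, West 1, North 5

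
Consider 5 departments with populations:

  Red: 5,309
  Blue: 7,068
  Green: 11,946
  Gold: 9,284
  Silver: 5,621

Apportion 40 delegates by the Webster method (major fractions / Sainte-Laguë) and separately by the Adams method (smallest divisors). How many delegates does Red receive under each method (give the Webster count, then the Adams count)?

Webster: Red 5, Blue 7, Green 12, Gold 10, Silver 6.
Adams: Red 6, Blue 7, Green 12, Gold 9, Silver 6.
Red gets 5 under Webster and 6 under Adams.

5 and 6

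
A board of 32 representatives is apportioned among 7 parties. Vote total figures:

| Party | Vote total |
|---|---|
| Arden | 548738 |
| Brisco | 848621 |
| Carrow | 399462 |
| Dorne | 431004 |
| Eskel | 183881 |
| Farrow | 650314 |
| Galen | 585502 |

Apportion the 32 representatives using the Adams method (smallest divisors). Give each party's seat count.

Arden 5, Brisco 7, Carrow 4, Dorne 4, Eskel 2, Farrow 5, Galen 5

Standard divisor 3647522/32 ≈ 113985.062; standard quotas: Arden 4.814, Brisco 7.445, Carrow 3.505, Dorne 3.781, Eskel 1.613, Farrow 5.705, Galen 5.137.
Rounding up gives 5, 8, 4, 4, 2, 6, 6 = 35 seats, so the divisor must be adjusted.
With modified divisor 131600: modified quotas Arden 4.170, Brisco 6.448, Carrow 3.035, Dorne 3.275, Eskel 1.397, Farrow 4.942, Galen 4.449.
Rounding up: Arden 5, Brisco 7, Carrow 4, Dorne 4, Eskel 2, Farrow 5, Galen 5 (total 32).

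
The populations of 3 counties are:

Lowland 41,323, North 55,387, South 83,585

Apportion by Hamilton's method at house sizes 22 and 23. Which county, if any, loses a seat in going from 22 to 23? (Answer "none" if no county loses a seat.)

none

At 22 seats: Lowland 5, North 7, South 10.
At 23 seats: Lowland 5, North 7, South 11.
No county's allocation decreased.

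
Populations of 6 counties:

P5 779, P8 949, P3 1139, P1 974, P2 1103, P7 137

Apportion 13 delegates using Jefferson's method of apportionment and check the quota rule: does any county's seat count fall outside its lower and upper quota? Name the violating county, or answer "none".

Standard quotas: P5 1.993, P8 2.428, P3 2.914, P1 2.492, P2 2.822, P7 0.351.
Jefferson allocation: P5 2, P8 2, P3 3, P1 3, P2 3, P7 0.
Every allocation lies between the lower and upper quota.

none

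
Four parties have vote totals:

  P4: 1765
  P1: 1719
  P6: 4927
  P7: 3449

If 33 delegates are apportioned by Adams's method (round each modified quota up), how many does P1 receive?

Standard divisor 11860/33 ≈ 359.394; standard quotas: P4 4.911, P1 4.783, P6 13.709, P7 9.597.
Rounding up gives 5, 5, 14, 10 = 34 seats, so the divisor must be adjusted.
With modified divisor 380: modified quotas P4 4.645, P1 4.524, P6 12.966, P7 9.076.
Rounding up: P4 5, P1 5, P6 13, P7 10 (total 33).
P1 receives 5.

5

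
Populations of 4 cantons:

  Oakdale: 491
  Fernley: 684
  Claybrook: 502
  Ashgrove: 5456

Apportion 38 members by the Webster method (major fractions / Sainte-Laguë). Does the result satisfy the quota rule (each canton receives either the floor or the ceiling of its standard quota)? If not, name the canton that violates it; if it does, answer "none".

Standard quotas: Oakdale 2.616, Fernley 3.644, Claybrook 2.674, Ashgrove 29.066.
Webster allocation: Oakdale 3, Fernley 4, Claybrook 3, Ashgrove 28.
Ashgrove has quota 29.066 (lower 29, upper 30) but receives 28 — outside the quota interval.

Ashgrove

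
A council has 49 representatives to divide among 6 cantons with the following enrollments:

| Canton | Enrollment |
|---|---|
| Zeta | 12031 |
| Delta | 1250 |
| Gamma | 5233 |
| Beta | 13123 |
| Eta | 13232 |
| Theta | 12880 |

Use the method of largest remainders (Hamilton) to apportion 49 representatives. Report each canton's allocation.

The standard divisor is 57749/49 ≈ 1178.551.
Standard quotas: Zeta 10.2083, Delta 1.0606, Gamma 4.4402, Beta 11.1349, Eta 11.2273, Theta 10.9287.
Lower quotas: Zeta 10, Delta 1, Gamma 4, Beta 11, Eta 11, Theta 10 (sum 47, leaving 2 seats).
Remainders in descending order: Theta 0.9287, Gamma 0.4402, Eta 0.2273, Zeta 0.2083, Beta 0.1349, Delta 0.0606.
Largest remainders: Theta, Gamma receive the extra seats.

Zeta 10; Delta 1; Gamma 5; Beta 11; Eta 11; Theta 11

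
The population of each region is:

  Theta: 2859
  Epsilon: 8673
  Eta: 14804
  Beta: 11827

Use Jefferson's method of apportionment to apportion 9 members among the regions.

Theta: 0; Epsilon: 2; Eta: 4; Beta: 3

Standard divisor 38163/9 ≈ 4240.333; standard quotas: Theta 0.674, Epsilon 2.045, Eta 3.491, Beta 2.789.
Rounding down gives 0, 2, 3, 2 = 7 seats, so the divisor must be adjusted.
With modified divisor 3300: modified quotas Theta 0.866, Epsilon 2.628, Eta 4.486, Beta 3.584.
Rounding down: Theta 0, Epsilon 2, Eta 4, Beta 3 (total 9).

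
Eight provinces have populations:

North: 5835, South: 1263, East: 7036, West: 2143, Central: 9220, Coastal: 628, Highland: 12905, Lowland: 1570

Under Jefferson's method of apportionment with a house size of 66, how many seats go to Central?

15

Standard divisor 40600/66 ≈ 615.152; standard quotas: North 9.485, South 2.053, East 11.438, West 3.484, Central 14.988, Coastal 1.021, Highland 20.979, Lowland 2.552.
Rounding down gives 9, 2, 11, 3, 14, 1, 20, 2 = 62 seats, so the divisor must be adjusted.
With modified divisor 585: modified quotas North 9.974, South 2.159, East 12.027, West 3.663, Central 15.761, Coastal 1.074, Highland 22.060, Lowland 2.684.
Rounding down: North 9, South 2, East 12, West 3, Central 15, Coastal 1, Highland 22, Lowland 2 (total 66).
Central receives 15.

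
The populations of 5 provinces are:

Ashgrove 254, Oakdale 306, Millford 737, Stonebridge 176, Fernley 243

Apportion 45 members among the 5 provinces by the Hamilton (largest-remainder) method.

Ashgrove=7, Oakdale=8, Millford=19, Stonebridge=5, Fernley=6

Standard divisor: 1716 ÷ 45 ≈ 38.133.
Standard quotas: Ashgrove 6.661, Oakdale 8.024, Millford 19.327, Stonebridge 4.615, Fernley 6.372.
Lower quotas: Ashgrove 6, Oakdale 8, Millford 19, Stonebridge 4, Fernley 6 (sum 43, leaving 2 seats).
Remainders in descending order: Ashgrove 0.661, Stonebridge 0.615, Fernley 0.372, Millford 0.327, Oakdale 0.024.
The surplus seats go to Ashgrove, Stonebridge.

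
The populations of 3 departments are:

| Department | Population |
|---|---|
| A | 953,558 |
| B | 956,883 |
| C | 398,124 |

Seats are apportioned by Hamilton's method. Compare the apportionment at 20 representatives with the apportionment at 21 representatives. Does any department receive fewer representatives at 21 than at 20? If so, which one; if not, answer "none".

C

At 20 seats: A 8, B 8, C 4.
At 21 seats: A 9, B 9, C 3.
C drops from 4 to 3.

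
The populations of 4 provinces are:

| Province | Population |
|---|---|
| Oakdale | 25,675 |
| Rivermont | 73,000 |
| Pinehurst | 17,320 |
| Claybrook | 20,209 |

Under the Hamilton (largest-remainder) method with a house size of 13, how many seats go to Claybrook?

Total 136204; standard divisor 136204/13 ≈ 10477.231.
Standard quotas: Oakdale 2.4506, Rivermont 6.9675, Pinehurst 1.6531, Claybrook 1.9288.
Lower quotas: Oakdale 2, Rivermont 6, Pinehurst 1, Claybrook 1 (sum 10, leaving 3 seats).
Remainders in descending order: Rivermont 0.9675, Claybrook 0.9288, Pinehurst 0.6531, Oakdale 0.4506.
The surplus seats go to Rivermont, Claybrook, Pinehurst.
Claybrook receives 2.

2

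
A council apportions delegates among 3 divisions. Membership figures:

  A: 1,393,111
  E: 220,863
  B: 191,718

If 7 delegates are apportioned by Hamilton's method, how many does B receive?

The standard divisor is 1805692/7 = 257956.
Standard quotas: A 5.4006, E 0.8562, B 0.7432.
Lower quotas: A 5, E 0, B 0 (sum 5, leaving 2 seats).
Remainders in descending order: E 0.8562, B 0.7432, A 0.4006.
Largest remainders: E, B receive the extra seats.
B receives 1.

1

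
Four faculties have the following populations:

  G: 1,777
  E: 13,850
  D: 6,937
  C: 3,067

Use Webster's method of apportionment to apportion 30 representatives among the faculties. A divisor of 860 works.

G 2, E 16, D 8, C 4

With modified divisor 860: modified quotas G 2.066, E 16.105, D 8.066, C 3.566.
Rounding to the nearest integer: G 2, E 16, D 8, C 4 (total 30).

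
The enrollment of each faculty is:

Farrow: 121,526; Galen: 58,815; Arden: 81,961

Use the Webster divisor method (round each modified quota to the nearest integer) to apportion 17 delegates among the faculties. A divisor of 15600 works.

Farrow: 8, Galen: 4, Arden: 5

With modified divisor 15600: modified quotas Farrow 7.790, Galen 3.770, Arden 5.254.
Rounding to the nearest integer: Farrow 8, Galen 4, Arden 5 (total 17).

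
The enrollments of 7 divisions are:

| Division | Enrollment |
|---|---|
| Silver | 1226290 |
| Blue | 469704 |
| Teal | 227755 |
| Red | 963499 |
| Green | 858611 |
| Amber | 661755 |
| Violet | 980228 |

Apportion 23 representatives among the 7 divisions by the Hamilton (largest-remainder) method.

Total 5387842; standard divisor 5387842/23 = 234254.
Standard quotas: Silver 5.2349, Blue 2.0051, Teal 0.9723, Red 4.1131, Green 3.6653, Amber 2.8249, Violet 4.1845.
Lower quotas: Silver 5, Blue 2, Teal 0, Red 4, Green 3, Amber 2, Violet 4 (sum 20, leaving 3 seats).
Remainders in descending order: Teal 0.9723, Amber 0.8249, Green 0.6653, Silver 0.2349, Violet 0.1845, Red 0.1131, Blue 0.0051.
The surplus seats go to Teal, Amber, Green.

Silver 5; Blue 2; Teal 1; Red 4; Green 4; Amber 3; Violet 4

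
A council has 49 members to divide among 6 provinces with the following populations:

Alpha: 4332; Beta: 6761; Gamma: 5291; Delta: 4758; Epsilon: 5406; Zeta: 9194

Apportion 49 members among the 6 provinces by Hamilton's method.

Alpha: 6, Beta: 9, Gamma: 7, Delta: 7, Epsilon: 7, Zeta: 13

Standard divisor: 35742 ÷ 49 ≈ 729.429.
Standard quotas: Alpha 5.9389, Beta 9.2689, Gamma 7.2536, Delta 6.5229, Epsilon 7.4113, Zeta 12.6044.
Lower quotas: Alpha 5, Beta 9, Gamma 7, Delta 6, Epsilon 7, Zeta 12 (sum 46, leaving 3 seats).
Remainders in descending order: Alpha 0.9389, Zeta 0.6044, Delta 0.5229, Epsilon 0.4113, Beta 0.2689, Gamma 0.2536.
The surplus seats go to Alpha, Zeta, Delta.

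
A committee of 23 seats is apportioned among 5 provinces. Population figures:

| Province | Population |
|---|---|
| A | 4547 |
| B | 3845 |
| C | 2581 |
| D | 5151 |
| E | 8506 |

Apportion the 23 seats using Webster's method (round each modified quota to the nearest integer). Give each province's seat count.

Standard divisor 24630/23 ≈ 1070.87; standard quotas: A 4.246, B 3.591, C 2.410, D 4.810, E 7.943.
Rounding to the nearest integer gives A 4, B 4, C 2, D 5, E 8 — total 23, matching the house size, so no adjustment is needed.

A: 4; B: 4; C: 2; D: 5; E: 8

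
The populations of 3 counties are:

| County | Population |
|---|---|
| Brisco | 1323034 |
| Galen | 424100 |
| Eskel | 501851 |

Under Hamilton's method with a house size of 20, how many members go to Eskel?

Total 2248985; standard divisor 2248985/20 ≈ 112449.25.
Standard quotas: Brisco 11.7656, Galen 3.7715, Eskel 4.4629.
Lower quotas: Brisco 11, Galen 3, Eskel 4 (sum 18, leaving 2 seats).
Remainders in descending order: Galen 0.7715, Brisco 0.7656, Eskel 0.4629.
Largest remainders: Galen, Brisco receive the extra seats.
Eskel receives 4.

4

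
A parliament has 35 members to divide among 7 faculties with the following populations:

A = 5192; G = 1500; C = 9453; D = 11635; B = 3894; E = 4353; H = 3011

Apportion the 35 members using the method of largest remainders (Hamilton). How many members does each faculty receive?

Standard divisor: 39038 ÷ 35 ≈ 1115.371.
Standard quotas: A 4.6550, G 1.3448, C 8.4752, D 10.4315, B 3.4912, E 3.9027, H 2.6995.
Lower quotas: A 4, G 1, C 8, D 10, B 3, E 3, H 2 (sum 31, leaving 4 seats).
Remainders in descending order: E 0.9027, H 0.6995, A 0.6550, B 0.4912, C 0.4752, D 0.4315, G 0.3448.
The surplus seats go to E, H, A, B.

A 5; G 1; C 8; D 10; B 4; E 4; H 3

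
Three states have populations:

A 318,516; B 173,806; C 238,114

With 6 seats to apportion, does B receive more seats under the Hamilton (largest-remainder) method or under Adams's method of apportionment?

Adams

Hamilton: A 3, B 1, C 2.
Adams: A 2, B 2, C 2.
B gets 1 under Hamilton and 2 under Adams.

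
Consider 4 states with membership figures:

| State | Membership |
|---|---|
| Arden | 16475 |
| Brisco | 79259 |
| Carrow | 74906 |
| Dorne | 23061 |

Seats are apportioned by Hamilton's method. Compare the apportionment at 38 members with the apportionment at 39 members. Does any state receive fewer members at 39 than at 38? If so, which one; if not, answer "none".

none

At 38 seats: Arden 3, Brisco 16, Carrow 15, Dorne 4.
At 39 seats: Arden 3, Brisco 16, Carrow 15, Dorne 5.
No state's allocation decreased.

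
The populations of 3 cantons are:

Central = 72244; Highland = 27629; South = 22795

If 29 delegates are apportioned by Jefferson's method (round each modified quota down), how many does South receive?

5

Standard divisor 122668/29 ≈ 4229.931; standard quotas: Central 17.079, Highland 6.532, South 5.389.
Rounding down gives 17, 6, 5 = 28 seats, so the divisor must be adjusted.
With modified divisor 4000: modified quotas Central 18.061, Highland 6.907, South 5.699.
Rounding down: Central 18, Highland 6, South 5 (total 29).
South receives 5.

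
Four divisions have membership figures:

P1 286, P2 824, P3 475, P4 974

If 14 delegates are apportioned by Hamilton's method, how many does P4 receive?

Standard divisor: 2559 ÷ 14 ≈ 182.786.
Standard quotas: P1 1.565, P2 4.508, P3 2.599, P4 5.329.
Lower quotas: P1 1, P2 4, P3 2, P4 5 (sum 12, leaving 2 seats).
Remainders in descending order: P3 0.599, P1 0.565, P2 0.508, P4 0.329.
Largest remainders: P3, P1 receive the extra seats.
P4 receives 5.

5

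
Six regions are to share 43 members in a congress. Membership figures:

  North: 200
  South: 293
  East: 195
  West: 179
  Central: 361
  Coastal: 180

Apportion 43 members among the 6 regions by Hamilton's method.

North 6; South 9; East 6; West 5; Central 11; Coastal 6

The standard divisor is 1408/43 ≈ 32.744.
Standard quotas: North 6.108, South 8.948, East 5.955, West 5.467, Central 11.025, Coastal 5.497.
Lower quotas: North 6, South 8, East 5, West 5, Central 11, Coastal 5 (sum 40, leaving 3 seats).
Remainders in descending order: East 0.955, South 0.948, Coastal 0.497, West 0.467, North 0.108, Central 0.025.
Largest remainders: East, South, Coastal receive the extra seats.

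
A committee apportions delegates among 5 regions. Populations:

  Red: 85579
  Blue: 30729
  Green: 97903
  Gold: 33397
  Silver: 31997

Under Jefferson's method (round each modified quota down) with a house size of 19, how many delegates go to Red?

Standard divisor 279605/19 ≈ 14716.053; standard quotas: Red 5.815, Blue 2.088, Green 6.653, Gold 2.269, Silver 2.174.
Rounding down gives 5, 2, 6, 2, 2 = 17 seats, so the divisor must be adjusted.
With modified divisor 13100: modified quotas Red 6.533, Blue 2.346, Green 7.474, Gold 2.549, Silver 2.443.
Rounding down: Red 6, Blue 2, Green 7, Gold 2, Silver 2 (total 19).
Red receives 6.

6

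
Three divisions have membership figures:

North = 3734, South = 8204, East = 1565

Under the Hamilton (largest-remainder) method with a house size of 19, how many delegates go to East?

Total 13503; standard divisor 13503/19 ≈ 710.684.
Standard quotas: North 5.2541, South 11.5438, East 2.2021.
Lower quotas: North 5, South 11, East 2 (sum 18, leaving 1 seat).
Remainders in descending order: South 0.5438, North 0.2541, East 0.2021.
The surplus seat goes to South.
East receives 2.

2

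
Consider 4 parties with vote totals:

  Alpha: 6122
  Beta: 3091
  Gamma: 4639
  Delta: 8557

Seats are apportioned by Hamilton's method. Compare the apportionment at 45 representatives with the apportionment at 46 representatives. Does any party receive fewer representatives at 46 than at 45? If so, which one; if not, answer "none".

Gamma

At 45 seats: Alpha 12, Beta 6, Gamma 10, Delta 17.
At 46 seats: Alpha 13, Beta 6, Gamma 9, Delta 18.
Gamma drops from 10 to 9.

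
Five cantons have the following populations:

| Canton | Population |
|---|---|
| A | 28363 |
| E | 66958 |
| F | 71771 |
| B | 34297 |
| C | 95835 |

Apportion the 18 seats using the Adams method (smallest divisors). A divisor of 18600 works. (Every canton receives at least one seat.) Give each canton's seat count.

With modified divisor 18600: modified quotas A 1.525, E 3.600, F 3.859, B 1.844, C 5.152.
Rounding up: A 2, E 4, F 4, B 2, C 6 (total 18).

A 2, E 4, F 4, B 2, C 6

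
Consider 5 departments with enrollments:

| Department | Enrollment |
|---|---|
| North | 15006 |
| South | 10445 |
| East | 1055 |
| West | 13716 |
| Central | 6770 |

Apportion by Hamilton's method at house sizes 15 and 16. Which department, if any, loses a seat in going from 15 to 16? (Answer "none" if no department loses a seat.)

At 15 seats: North 5, South 3, East 0, West 5, Central 2.
At 16 seats: North 5, South 4, East 0, West 5, Central 2.
No department's allocation decreased.

none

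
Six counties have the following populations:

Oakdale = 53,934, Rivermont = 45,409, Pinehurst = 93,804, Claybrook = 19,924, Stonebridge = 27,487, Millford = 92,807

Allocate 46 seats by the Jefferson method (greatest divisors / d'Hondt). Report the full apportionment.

Standard divisor 333365/46 ≈ 7247.065; standard quotas: Oakdale 7.442, Rivermont 6.266, Pinehurst 12.944, Claybrook 2.749, Stonebridge 3.793, Millford 12.806.
Rounding down gives 7, 6, 12, 2, 3, 12 = 42 seats, so the divisor must be adjusted.
With modified divisor 6720: modified quotas Oakdale 8.026, Rivermont 6.757, Pinehurst 13.959, Claybrook 2.965, Stonebridge 4.090, Millford 13.811.
Rounding down: Oakdale 8, Rivermont 6, Pinehurst 13, Claybrook 2, Stonebridge 4, Millford 13 (total 46).

Oakdale=8; Rivermont=6; Pinehurst=13; Claybrook=2; Stonebridge=4; Millford=13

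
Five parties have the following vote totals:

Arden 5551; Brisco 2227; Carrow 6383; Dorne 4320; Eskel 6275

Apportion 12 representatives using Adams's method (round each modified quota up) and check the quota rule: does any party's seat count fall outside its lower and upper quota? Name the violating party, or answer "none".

Standard quotas: Arden 2.691, Brisco 1.079, Carrow 3.094, Dorne 2.094, Eskel 3.042.
Adams allocation: Arden 3, Brisco 1, Carrow 3, Dorne 2, Eskel 3.
Every allocation lies between the lower and upper quota.

none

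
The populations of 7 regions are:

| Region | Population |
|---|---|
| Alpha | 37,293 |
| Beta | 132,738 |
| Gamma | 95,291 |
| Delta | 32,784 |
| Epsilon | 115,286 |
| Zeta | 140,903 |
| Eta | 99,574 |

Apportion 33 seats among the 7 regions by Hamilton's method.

Alpha: 2, Beta: 7, Gamma: 5, Delta: 1, Epsilon: 6, Zeta: 7, Eta: 5

Total 653869; standard divisor 653869/33 ≈ 19814.212.
Standard quotas: Alpha 1.8821, Beta 6.6991, Gamma 4.8092, Delta 1.6546, Epsilon 5.8183, Zeta 7.1112, Eta 5.0254.
Lower quotas: Alpha 1, Beta 6, Gamma 4, Delta 1, Epsilon 5, Zeta 7, Eta 5 (sum 29, leaving 4 seats).
Remainders in descending order: Alpha 0.8821, Epsilon 0.8183, Gamma 0.8092, Beta 0.6991, Delta 0.6546, Zeta 0.1112, Eta 0.0254.
Largest remainders: Alpha, Epsilon, Gamma, Beta receive the extra seats.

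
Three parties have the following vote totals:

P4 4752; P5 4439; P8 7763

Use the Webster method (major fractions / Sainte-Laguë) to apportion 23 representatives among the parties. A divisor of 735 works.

With modified divisor 735: modified quotas P4 6.465, P5 6.039, P8 10.562.
Rounding to the nearest integer: P4 6, P5 6, P8 11 (total 23).

P4: 6; P5: 6; P8: 11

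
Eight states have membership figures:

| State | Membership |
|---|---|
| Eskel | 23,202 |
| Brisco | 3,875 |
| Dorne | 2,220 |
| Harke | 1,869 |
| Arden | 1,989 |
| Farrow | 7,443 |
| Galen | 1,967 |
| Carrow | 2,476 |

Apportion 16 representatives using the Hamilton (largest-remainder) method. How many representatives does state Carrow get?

Standard divisor: 45041 ÷ 16 ≈ 2815.062.
Standard quotas: Eskel 8.2421, Brisco 1.3765, Dorne 0.7886, Harke 0.6639, Arden 0.7066, Farrow 2.6440, Galen 0.6987, Carrow 0.8796.
Lower quotas: Eskel 8, Brisco 1, Dorne 0, Harke 0, Arden 0, Farrow 2, Galen 0, Carrow 0 (sum 11, leaving 5 seats).
Remainders in descending order: Carrow 0.8796, Dorne 0.7886, Arden 0.7066, Galen 0.6987, Harke 0.6639, Farrow 0.6440, Brisco 0.3765, Eskel 0.2421.
The surplus seats go to Carrow, Dorne, Arden, Galen, Harke.
Carrow receives 1.

1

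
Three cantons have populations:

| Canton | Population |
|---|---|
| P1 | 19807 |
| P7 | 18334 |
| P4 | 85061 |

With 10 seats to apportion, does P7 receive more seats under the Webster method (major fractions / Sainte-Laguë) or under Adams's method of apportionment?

Adams

Webster: P1 2, P7 1, P4 7.
Adams: P1 2, P7 2, P4 6.
P7 gets 1 under Webster and 2 under Adams.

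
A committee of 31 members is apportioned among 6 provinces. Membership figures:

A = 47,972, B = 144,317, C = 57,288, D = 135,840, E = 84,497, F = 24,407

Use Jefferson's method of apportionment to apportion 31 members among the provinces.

A=3, B=10, C=3, D=9, E=5, F=1

Standard divisor 494321/31 ≈ 15945.839; standard quotas: A 3.008, B 9.050, C 3.593, D 8.519, E 5.299, F 1.531.
Rounding down gives 3, 9, 3, 8, 5, 1 = 29 seats, so the divisor must be adjusted.
With modified divisor 14400: modified quotas A 3.331, B 10.022, C 3.978, D 9.433, E 5.868, F 1.695.
Rounding down: A 3, B 10, C 3, D 9, E 5, F 1 (total 31).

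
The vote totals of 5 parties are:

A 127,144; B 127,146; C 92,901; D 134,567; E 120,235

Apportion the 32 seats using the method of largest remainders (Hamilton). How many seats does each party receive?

A=7, B=7, C=5, D=7, E=6

Standard divisor: 601993 ÷ 32 ≈ 18812.281.
Standard quotas: A 6.7586, B 6.7587, C 4.9383, D 7.1531, E 6.3913.
Lower quotas: A 6, B 6, C 4, D 7, E 6 (sum 29, leaving 3 seats).
Remainders in descending order: C 0.9383, B 0.7587, A 0.7586, E 0.3913, D 0.1531.
Largest remainders: C, B, A receive the extra seats.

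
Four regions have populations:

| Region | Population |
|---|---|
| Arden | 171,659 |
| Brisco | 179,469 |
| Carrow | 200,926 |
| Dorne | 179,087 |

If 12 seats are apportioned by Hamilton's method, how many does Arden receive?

The standard divisor is 731141/12 ≈ 60928.417.
Standard quotas: Arden 2.8174, Brisco 2.9456, Carrow 3.2977, Dorne 2.9393.
Lower quotas: Arden 2, Brisco 2, Carrow 3, Dorne 2 (sum 9, leaving 3 seats).
Remainders in descending order: Brisco 0.9456, Dorne 0.9393, Arden 0.8174, Carrow 0.2977.
The surplus seats go to Brisco, Dorne, Arden.
Arden receives 3.

3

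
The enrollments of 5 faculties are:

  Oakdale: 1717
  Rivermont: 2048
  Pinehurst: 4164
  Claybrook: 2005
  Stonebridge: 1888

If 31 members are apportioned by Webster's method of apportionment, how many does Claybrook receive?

5

Standard divisor 11822/31 ≈ 381.355; standard quotas: Oakdale 4.502, Rivermont 5.370, Pinehurst 10.919, Claybrook 5.258, Stonebridge 4.951.
Rounding to the nearest integer gives Oakdale 5, Rivermont 5, Pinehurst 11, Claybrook 5, Stonebridge 5 — total 31, matching the house size, so no adjustment is needed.
Claybrook receives 5.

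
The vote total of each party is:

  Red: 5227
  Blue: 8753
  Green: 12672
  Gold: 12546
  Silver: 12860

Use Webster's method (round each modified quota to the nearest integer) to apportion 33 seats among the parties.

Red: 3, Blue: 6, Green: 8, Gold: 8, Silver: 8

Standard divisor 52058/33 ≈ 1577.515; standard quotas: Red 3.313, Blue 5.549, Green 8.033, Gold 7.953, Silver 8.152.
Rounding to the nearest integer gives Red 3, Blue 6, Green 8, Gold 8, Silver 8 — total 33, matching the house size, so no adjustment is needed.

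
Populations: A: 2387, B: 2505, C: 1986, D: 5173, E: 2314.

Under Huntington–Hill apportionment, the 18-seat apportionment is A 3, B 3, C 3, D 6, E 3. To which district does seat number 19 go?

Priority for the next seat is population ÷ (√(s·(s+1))).
Priorities: A 689.068, B 723.131, C 573.309, D 798.211, E 667.994.
Highest priority: D.

D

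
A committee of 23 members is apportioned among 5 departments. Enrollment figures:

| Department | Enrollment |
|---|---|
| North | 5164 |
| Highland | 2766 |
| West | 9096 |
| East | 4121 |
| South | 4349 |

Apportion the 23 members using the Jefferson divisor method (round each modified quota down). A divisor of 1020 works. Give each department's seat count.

North 5, Highland 2, West 8, East 4, South 4

With modified divisor 1020: modified quotas North 5.063, Highland 2.712, West 8.918, East 4.040, South 4.264.
Rounding down: North 5, Highland 2, West 8, East 4, South 4 (total 23).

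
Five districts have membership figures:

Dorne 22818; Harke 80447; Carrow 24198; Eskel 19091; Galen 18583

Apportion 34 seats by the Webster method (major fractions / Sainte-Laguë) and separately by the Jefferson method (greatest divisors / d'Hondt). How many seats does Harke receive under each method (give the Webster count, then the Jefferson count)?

Webster: Dorne 5, Harke 16, Carrow 5, Eskel 4, Galen 4.
Jefferson: Dorne 4, Harke 17, Carrow 5, Eskel 4, Galen 4.
Harke gets 16 under Webster and 17 under Jefferson.

16 and 17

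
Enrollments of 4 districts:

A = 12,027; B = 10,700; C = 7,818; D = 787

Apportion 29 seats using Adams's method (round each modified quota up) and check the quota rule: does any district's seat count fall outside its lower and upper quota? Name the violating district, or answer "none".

none

Standard quotas: A 11.132, B 9.904, C 7.236, D 0.728.
Adams allocation: A 11, B 10, C 7, D 1.
Every allocation lies between the lower and upper quota.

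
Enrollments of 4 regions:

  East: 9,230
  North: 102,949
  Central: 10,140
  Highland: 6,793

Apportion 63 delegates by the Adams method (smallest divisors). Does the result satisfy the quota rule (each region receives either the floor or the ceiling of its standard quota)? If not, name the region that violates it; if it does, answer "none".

Standard quotas: East 4.504, North 50.234, Central 4.948, Highland 3.315.
Adams allocation: East 5, North 49, Central 5, Highland 4.
North has quota 50.234 (lower 50, upper 51) but receives 49 — outside the quota interval.

North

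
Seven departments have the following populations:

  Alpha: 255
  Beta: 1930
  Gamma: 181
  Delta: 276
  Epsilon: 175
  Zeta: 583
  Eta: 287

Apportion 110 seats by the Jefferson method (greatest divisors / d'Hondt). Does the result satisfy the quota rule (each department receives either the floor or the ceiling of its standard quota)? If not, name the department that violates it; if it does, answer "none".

Standard quotas: Alpha 7.608, Beta 57.581, Gamma 5.400, Delta 8.234, Epsilon 5.221, Zeta 17.394, Eta 8.563.
Jefferson allocation: Alpha 7, Beta 59, Gamma 5, Delta 8, Epsilon 5, Zeta 18, Eta 8.
Beta has quota 57.581 (lower 57, upper 58) but receives 59 — outside the quota interval.

Beta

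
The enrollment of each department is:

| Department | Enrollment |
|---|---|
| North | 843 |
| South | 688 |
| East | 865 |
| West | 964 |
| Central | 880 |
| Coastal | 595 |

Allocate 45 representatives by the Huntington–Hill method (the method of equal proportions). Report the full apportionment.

North=8, South=6, East=8, West=9, Central=8, Coastal=6

With divisor 107: modified quotas North 7.879, South 6.430, East 8.084, West 9.009, Central 8.224, Coastal 5.561.
Geometric-mean thresholds: North √(7·8)=7.483, South √(6·7)=6.481, East √(8·9)=8.485, West √(9·10)=9.487, Central √(8·9)=8.485, Coastal √(5·6)=5.477.
Each quota rounded against its threshold gives North 8, South 6, East 8, West 9, Central 8, Coastal 6 (total 45).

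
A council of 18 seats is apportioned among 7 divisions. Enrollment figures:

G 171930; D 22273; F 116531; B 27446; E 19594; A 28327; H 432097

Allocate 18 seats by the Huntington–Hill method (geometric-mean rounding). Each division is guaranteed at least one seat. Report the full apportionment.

G: 3; D: 1; F: 2; B: 1; E: 1; A: 1; H: 9

With divisor 50278: modified quotas G 3.420, D 0.443, F 2.318, B 0.546, E 0.390, A 0.563, H 8.594.
Geometric-mean thresholds: G √(3·4)=3.464, D (min 1), F √(2·3)=2.449, B (min 1), E (min 1), A (min 1), H √(8·9)=8.485.
Each quota rounded against its threshold gives G 3, D 1, F 2, B 1, E 1, A 1, H 9 (total 18).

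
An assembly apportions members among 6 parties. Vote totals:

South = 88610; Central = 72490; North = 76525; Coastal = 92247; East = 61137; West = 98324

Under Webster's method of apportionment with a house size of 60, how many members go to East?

8

Standard divisor 489333/60 ≈ 8155.55; standard quotas: South 10.865, Central 8.888, North 9.383, Coastal 11.311, East 7.496, West 12.056.
Rounding to the nearest integer gives 11, 9, 9, 11, 7, 12 = 59 seats, so the divisor must be adjusted.
With modified divisor 8100: modified quotas South 10.940, Central 8.949, North 9.448, Coastal 11.389, East 7.548, West 12.139.
Rounding to the nearest integer: South 11, Central 9, North 9, Coastal 11, East 8, West 12 (total 60).
East receives 8.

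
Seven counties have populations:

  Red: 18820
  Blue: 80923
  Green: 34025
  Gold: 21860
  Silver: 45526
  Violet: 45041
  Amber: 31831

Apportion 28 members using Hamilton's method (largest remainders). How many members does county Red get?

2

Standard divisor: 278026 ÷ 28 ≈ 9929.5.
Standard quotas: Red 1.8954, Blue 8.1498, Green 3.4267, Gold 2.2015, Silver 4.5849, Violet 4.5361, Amber 3.2057.
Lower quotas: Red 1, Blue 8, Green 3, Gold 2, Silver 4, Violet 4, Amber 3 (sum 25, leaving 3 seats).
Remainders in descending order: Red 0.8954, Silver 0.5849, Violet 0.5361, Green 0.4267, Amber 0.2057, Gold 0.2015, Blue 0.1498.
The surplus seats go to Red, Silver, Violet.
Red receives 2.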